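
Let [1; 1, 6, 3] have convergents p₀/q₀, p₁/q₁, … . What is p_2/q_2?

Using pₖ = aₖpₖ₋₁ + pₖ₋₂, qₖ = aₖqₖ₋₁ + qₖ₋₂ (with p₋₁=1, p₋₂=0, q₋₁=0, q₋₂=1):
  k=0: a=1, p=1, q=1
  k=1: a=1, p=2, q=1
  k=2: a=6, p=13, q=7

13/7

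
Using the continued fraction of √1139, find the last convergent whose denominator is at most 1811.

√1139 = [33; 1, 2, 1, 66, …] (period length 4).
Convergents:
  p_0/q_0 = 33/1
  p_1/q_1 = 34/1
  p_2/q_2 = 101/3
  p_3/q_3 = 135/4
  p_4/q_4 = 9011/267
  p_5/q_5 = 9146/271
  p_6/q_6 = 27303/809
  p_7/q_7 = 36449/1080
  p_8/q_8 = 2432937/72089
q_7 = 1080 ≤ 1811 < 72089 = q_8, so the answer is 36449/1080.

36449/1080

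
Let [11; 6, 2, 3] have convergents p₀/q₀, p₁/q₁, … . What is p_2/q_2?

Using pₖ = aₖpₖ₋₁ + pₖ₋₂, qₖ = aₖqₖ₋₁ + qₖ₋₂ (with p₋₁=1, p₋₂=0, q₋₁=0, q₋₂=1):
  k=0: a=11, p=11, q=1
  k=1: a=6, p=67, q=6
  k=2: a=2, p=145, q=13

145/13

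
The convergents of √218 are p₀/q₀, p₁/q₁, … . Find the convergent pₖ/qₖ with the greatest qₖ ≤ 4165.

29633/2007

√218 = [14; 1, 3, 3, 1, 28, …] (period length 5).
Convergents:
  p_0/q_0 = 14/1
  p_1/q_1 = 15/1
  p_2/q_2 = 59/4
  p_3/q_3 = 192/13
  p_4/q_4 = 251/17
  p_5/q_5 = 7220/489
  p_6/q_6 = 7471/506
  p_7/q_7 = 29633/2007
  p_8/q_8 = 96370/6527
q_7 = 2007 ≤ 4165 < 6527 = q_8, so the answer is 29633/2007.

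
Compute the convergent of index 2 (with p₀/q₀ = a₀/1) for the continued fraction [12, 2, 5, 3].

Using pₖ = aₖpₖ₋₁ + pₖ₋₂, qₖ = aₖqₖ₋₁ + qₖ₋₂ (with p₋₁=1, p₋₂=0, q₋₁=0, q₋₂=1):
  k=0: a=12, p=12, q=1
  k=1: a=2, p=25, q=2
  k=2: a=5, p=137, q=11

137/11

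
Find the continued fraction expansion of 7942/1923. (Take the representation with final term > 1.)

7942 = 4×1923 + 250
1923 = 7×250 + 173
250 = 1×173 + 77
173 = 2×77 + 19
77 = 4×19 + 1
19 = 19×1 + 0  (stop)
So 7942/1923 = [4; 7, 1, 2, 4, 19].

[4; 7, 1, 2, 4, 19]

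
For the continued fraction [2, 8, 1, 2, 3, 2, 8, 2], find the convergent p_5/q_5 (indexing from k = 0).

Using pₖ = aₖpₖ₋₁ + pₖ₋₂, qₖ = aₖqₖ₋₁ + qₖ₋₂ (with p₋₁=1, p₋₂=0, q₋₁=0, q₋₂=1):
  k=0: a=2, p=2, q=1
  k=1: a=8, p=17, q=8
  k=2: a=1, p=19, q=9
  k=3: a=2, p=55, q=26
  k=4: a=3, p=184, q=87
  k=5: a=2, p=423, q=200

423/200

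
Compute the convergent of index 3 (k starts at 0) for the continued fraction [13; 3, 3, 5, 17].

705/53

Using pₖ = aₖpₖ₋₁ + pₖ₋₂, qₖ = aₖqₖ₋₁ + qₖ₋₂ (with p₋₁=1, p₋₂=0, q₋₁=0, q₋₂=1):
  k=0: a=13, p=13, q=1
  k=1: a=3, p=40, q=3
  k=2: a=3, p=133, q=10
  k=3: a=5, p=705, q=53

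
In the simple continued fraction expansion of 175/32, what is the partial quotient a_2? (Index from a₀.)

7

175 = 5·32 + 15   →  a_0 = 5
32 = 2·15 + 2   →  a_1 = 2
15 = 7·2 + 1   →  a_2 = 7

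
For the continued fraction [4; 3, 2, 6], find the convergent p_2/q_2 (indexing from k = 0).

30/7

Using pₖ = aₖpₖ₋₁ + pₖ₋₂, qₖ = aₖqₖ₋₁ + qₖ₋₂ (with p₋₁=1, p₋₂=0, q₋₁=0, q₋₂=1):
  k=0: a=4, p=4, q=1
  k=1: a=3, p=13, q=3
  k=2: a=2, p=30, q=7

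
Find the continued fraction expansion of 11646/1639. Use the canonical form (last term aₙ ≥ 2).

[7; 9, 2, 9, 9]

11646 = 7×1639 + 173
1639 = 9×173 + 82
173 = 2×82 + 9
82 = 9×9 + 1
9 = 9×1 + 0  (stop)
So 11646/1639 = [7; 9, 2, 9, 9].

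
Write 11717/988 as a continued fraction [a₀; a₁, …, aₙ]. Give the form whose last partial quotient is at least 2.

11717 = 11×988 + 849
988 = 1×849 + 139
849 = 6×139 + 15
139 = 9×15 + 4
15 = 3×4 + 3
4 = 1×3 + 1
3 = 3×1 + 0  (stop)
So 11717/988 = [11; 1, 6, 9, 3, 1, 3].

[11; 1, 6, 9, 3, 1, 3]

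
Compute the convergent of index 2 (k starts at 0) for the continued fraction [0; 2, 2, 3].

2/5

Using pₖ = aₖpₖ₋₁ + pₖ₋₂, qₖ = aₖqₖ₋₁ + qₖ₋₂ (with p₋₁=1, p₋₂=0, q₋₁=0, q₋₂=1):
  k=0: a=0, p=0, q=1
  k=1: a=2, p=1, q=2
  k=2: a=2, p=2, q=5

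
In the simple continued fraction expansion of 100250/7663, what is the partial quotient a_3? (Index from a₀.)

1

100250 = 13·7663 + 631   →  a_0 = 13
7663 = 12·631 + 91   →  a_1 = 12
631 = 6·91 + 85   →  a_2 = 6
91 = 1·85 + 6   →  a_3 = 1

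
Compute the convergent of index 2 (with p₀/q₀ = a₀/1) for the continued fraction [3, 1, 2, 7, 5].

11/3

Using pₖ = aₖpₖ₋₁ + pₖ₋₂, qₖ = aₖqₖ₋₁ + qₖ₋₂ (with p₋₁=1, p₋₂=0, q₋₁=0, q₋₂=1):
  k=0: a=3, p=3, q=1
  k=1: a=1, p=4, q=1
  k=2: a=2, p=11, q=3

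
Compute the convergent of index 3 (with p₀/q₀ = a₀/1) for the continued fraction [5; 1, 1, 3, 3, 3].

39/7

Using pₖ = aₖpₖ₋₁ + pₖ₋₂, qₖ = aₖqₖ₋₁ + qₖ₋₂ (with p₋₁=1, p₋₂=0, q₋₁=0, q₋₂=1):
  k=0: a=5, p=5, q=1
  k=1: a=1, p=6, q=1
  k=2: a=1, p=11, q=2
  k=3: a=3, p=39, q=7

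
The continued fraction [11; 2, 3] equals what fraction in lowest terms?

Fold from the inside: start with 3/1.
  2 + 1/3 = 7/3
  11 + 3/7 = 80/7

80/7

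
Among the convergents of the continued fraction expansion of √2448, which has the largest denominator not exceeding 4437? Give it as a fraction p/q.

√2448 = [49; 2, 10, 2, 98, …] (period length 4).
Convergents:
  p_0/q_0 = 49/1
  p_1/q_1 = 99/2
  p_2/q_2 = 1039/21
  p_3/q_3 = 2177/44
  p_4/q_4 = 214385/4333
  p_5/q_5 = 430947/8710
q_4 = 4333 ≤ 4437 < 8710 = q_5, so the answer is 214385/4333.

214385/4333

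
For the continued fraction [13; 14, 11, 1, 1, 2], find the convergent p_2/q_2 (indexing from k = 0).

Using pₖ = aₖpₖ₋₁ + pₖ₋₂, qₖ = aₖqₖ₋₁ + qₖ₋₂ (with p₋₁=1, p₋₂=0, q₋₁=0, q₋₂=1):
  k=0: a=13, p=13, q=1
  k=1: a=14, p=183, q=14
  k=2: a=11, p=2026, q=155

2026/155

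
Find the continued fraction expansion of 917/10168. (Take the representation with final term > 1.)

917 = 0·10168 + 917
10168 = 11·917 + 81
917 = 11·81 + 26
81 = 3·26 + 3
26 = 8·3 + 2
3 = 1·2 + 1
2 = 2·1 + 0  (stop)
So 917/10168 = [0; 11, 11, 3, 8, 1, 2].

[0; 11, 11, 3, 8, 1, 2]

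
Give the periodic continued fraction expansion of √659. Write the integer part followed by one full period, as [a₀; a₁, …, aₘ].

a₀ = ⌊√659⌋ = 25.
With m₀=0, d₀=1 and mₖ₊₁ = dₖaₖ − mₖ, dₖ₊₁ = (n − mₖ₊₁²)/dₖ, aₖ₊₁ = ⌊(a₀+mₖ₊₁)/dₖ₊₁⌋:
  k=1: m=25, d=34, a=1
  k=2: m=9, d=17, a=2
  k=3: m=25, d=2, a=25
  k=4: m=25, d=17, a=2
  k=5: m=9, d=34, a=1
  k=6: m=25, d=1, a=50
d=1 and a=2a₀=50 at k=6, so the next step gives (m, d) = (25, 34) again — its k=1 value — and the period has length 6.

[25; 1, 2, 25, 2, 1, 50]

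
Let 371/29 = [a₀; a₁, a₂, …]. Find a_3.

371 = 12·29 + 23   →  a_0 = 12
29 = 1·23 + 6   →  a_1 = 1
23 = 3·6 + 5   →  a_2 = 3
6 = 1·5 + 1   →  a_3 = 1

1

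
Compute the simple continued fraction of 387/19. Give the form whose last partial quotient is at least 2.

387 = 20×19 + 7
19 = 2×7 + 5
7 = 1×5 + 2
5 = 2×2 + 1
2 = 2×1 + 0  (stop)
So 387/19 = [20; 2, 1, 2, 2].

[20; 2, 1, 2, 2]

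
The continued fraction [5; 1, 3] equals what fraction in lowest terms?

23/4

Using pₖ = aₖpₖ₋₁ + pₖ₋₂ and qₖ = aₖqₖ₋₁ + qₖ₋₂:
  k=0: a=5, p=5, q=1
  k=1: a=1, p=6, q=1
  k=2: a=3, p=23, q=4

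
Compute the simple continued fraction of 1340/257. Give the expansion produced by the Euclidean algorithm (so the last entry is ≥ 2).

1340 = 5×257 + 55
257 = 4×55 + 37
55 = 1×37 + 18
37 = 2×18 + 1
18 = 18×1 + 0  (stop)
So 1340/257 = [5; 4, 1, 2, 18].

[5; 4, 1, 2, 18]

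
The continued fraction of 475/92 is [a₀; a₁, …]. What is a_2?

7

475 = 5·92 + 15   →  a_0 = 5
92 = 6·15 + 2   →  a_1 = 6
15 = 7·2 + 1   →  a_2 = 7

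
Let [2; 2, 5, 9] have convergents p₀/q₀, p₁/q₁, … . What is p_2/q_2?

27/11

Using pₖ = aₖpₖ₋₁ + pₖ₋₂, qₖ = aₖqₖ₋₁ + qₖ₋₂ (with p₋₁=1, p₋₂=0, q₋₁=0, q₋₂=1):
  k=0: a=2, p=2, q=1
  k=1: a=2, p=5, q=2
  k=2: a=5, p=27, q=11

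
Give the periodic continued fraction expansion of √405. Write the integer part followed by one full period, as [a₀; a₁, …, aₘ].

[20; 8, 40]

a₀ = ⌊√405⌋ = 20.
With m₀=0, d₀=1 and mₖ₊₁ = dₖaₖ − mₖ, dₖ₊₁ = (n − mₖ₊₁²)/dₖ, aₖ₊₁ = ⌊(a₀+mₖ₊₁)/dₖ₊₁⌋:
  k=1: m=20, d=5, a=8
  k=2: m=20, d=1, a=40
d=1 and a=2a₀=40 at k=2, so the next step gives (m, d) = (20, 5) again — its k=1 value — and the period has length 2.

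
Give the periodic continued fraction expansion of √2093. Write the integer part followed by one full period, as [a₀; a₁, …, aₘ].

a₀ = ⌊√2093⌋ = 45.

[45; 1, 2, 1, 90]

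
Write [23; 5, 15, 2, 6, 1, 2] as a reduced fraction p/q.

Using pₖ = aₖpₖ₋₁ + pₖ₋₂ and qₖ = aₖqₖ₋₁ + qₖ₋₂:
  k=0: a=23, p=23, q=1
  k=1: a=5, p=116, q=5
  k=2: a=15, p=1763, q=76
  k=3: a=2, p=3642, q=157
  k=4: a=6, p=23615, q=1018
  k=5: a=1, p=27257, q=1175
  k=6: a=2, p=78129, q=3368

78129/3368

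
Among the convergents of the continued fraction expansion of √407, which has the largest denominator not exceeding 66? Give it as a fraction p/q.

√407 = [20; 5, 1, 2, 1, 5, 40, …] (period length 6).
Convergents:
  p_0/q_0 = 20/1
  p_1/q_1 = 101/5
  p_2/q_2 = 121/6
  p_3/q_3 = 343/17
  p_4/q_4 = 464/23
  p_5/q_5 = 2663/132
q_4 = 23 ≤ 66 < 132 = q_5, so the answer is 464/23.

464/23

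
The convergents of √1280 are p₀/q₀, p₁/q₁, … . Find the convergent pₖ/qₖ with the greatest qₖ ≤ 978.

√1280 = [35; 1, 3, 2, 17, 2, 3, 1, 70, …] (period length 8).
Convergents:
  p_0/q_0 = 35/1
  p_1/q_1 = 36/1
  p_2/q_2 = 143/4
  p_3/q_3 = 322/9
  p_4/q_4 = 5617/157
  p_5/q_5 = 11556/323
  p_6/q_6 = 40285/1126
q_5 = 323 ≤ 978 < 1126 = q_6, so the answer is 11556/323.

11556/323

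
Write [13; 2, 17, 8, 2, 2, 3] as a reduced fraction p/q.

67955/5039

Fold from the inside: start with 3/1.
  2 + 1/3 = 7/3
  2 + 3/7 = 17/7
  8 + 7/17 = 143/17
  17 + 17/143 = 2448/143
  2 + 143/2448 = 5039/2448
  13 + 2448/5039 = 67955/5039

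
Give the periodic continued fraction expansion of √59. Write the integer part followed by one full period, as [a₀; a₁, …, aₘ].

a₀ = ⌊√59⌋ = 7.
With m₀=0, d₀=1 and mₖ₊₁ = dₖaₖ − mₖ, dₖ₊₁ = (n − mₖ₊₁²)/dₖ, aₖ₊₁ = ⌊(a₀+mₖ₊₁)/dₖ₊₁⌋:
  k=1: m=7, d=10, a=1
  k=2: m=3, d=5, a=2
  k=3: m=7, d=2, a=7
  k=4: m=7, d=5, a=2
  k=5: m=3, d=10, a=1
  k=6: m=7, d=1, a=14
d=1 and a=2a₀=14 at k=6, so the next step gives (m, d) = (7, 10) again — its k=1 value — and the period has length 6.

[7; 1, 2, 7, 2, 1, 14]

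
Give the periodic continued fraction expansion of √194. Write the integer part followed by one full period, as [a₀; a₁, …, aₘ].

[13; 1, 12, 1, 26]

a₀ = ⌊√194⌋ = 13.
With m₀=0, d₀=1 and mₖ₊₁ = dₖaₖ − mₖ, dₖ₊₁ = (n − mₖ₊₁²)/dₖ, aₖ₊₁ = ⌊(a₀+mₖ₊₁)/dₖ₊₁⌋:
  k=1: m=13, d=25, a=1
  k=2: m=12, d=2, a=12
  k=3: m=12, d=25, a=1
  k=4: m=13, d=1, a=26
d=1 and a=2a₀=26 at k=4, so the next step gives (m, d) = (13, 25) again — its k=1 value — and the period has length 4.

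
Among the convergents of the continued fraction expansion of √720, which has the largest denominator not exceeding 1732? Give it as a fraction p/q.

√720 = [26; 1, 4, 1, 52, …] (period length 4).
Convergents:
  p_0/q_0 = 26/1
  p_1/q_1 = 27/1
  p_2/q_2 = 134/5
  p_3/q_3 = 161/6
  p_4/q_4 = 8506/317
  p_5/q_5 = 8667/323
  p_6/q_6 = 43174/1609
  p_7/q_7 = 51841/1932
q_6 = 1609 ≤ 1732 < 1932 = q_7, so the answer is 43174/1609.

43174/1609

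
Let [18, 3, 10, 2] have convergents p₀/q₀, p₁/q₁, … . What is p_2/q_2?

Using pₖ = aₖpₖ₋₁ + pₖ₋₂, qₖ = aₖqₖ₋₁ + qₖ₋₂ (with p₋₁=1, p₋₂=0, q₋₁=0, q₋₂=1):
  k=0: a=18, p=18, q=1
  k=1: a=3, p=55, q=3
  k=2: a=10, p=568, q=31

568/31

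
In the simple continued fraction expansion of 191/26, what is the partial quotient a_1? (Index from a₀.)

2

191 = 7·26 + 9   →  a_0 = 7
26 = 2·9 + 8   →  a_1 = 2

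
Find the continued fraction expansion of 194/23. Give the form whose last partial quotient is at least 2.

194 = 8·23 + 10
23 = 2·10 + 3
10 = 3·3 + 1
3 = 3·1 + 0  (stop)
So 194/23 = [8; 2, 3, 3].

[8; 2, 3, 3]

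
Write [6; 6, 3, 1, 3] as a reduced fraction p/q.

579/94

Fold from the inside: start with 3/1.
  1 + 1/3 = 4/3
  3 + 3/4 = 15/4
  6 + 4/15 = 94/15
  6 + 15/94 = 579/94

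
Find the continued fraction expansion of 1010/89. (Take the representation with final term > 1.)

1010 = 11·89 + 31
89 = 2·31 + 27
31 = 1·27 + 4
27 = 6·4 + 3
4 = 1·3 + 1
3 = 3·1 + 0  (stop)
So 1010/89 = [11; 2, 1, 6, 1, 3].

[11; 2, 1, 6, 1, 3]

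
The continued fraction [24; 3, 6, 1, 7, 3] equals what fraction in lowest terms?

13156/541

Fold from the inside: start with 3/1.
  7 + 1/3 = 22/3
  1 + 3/22 = 25/22
  6 + 22/25 = 172/25
  3 + 25/172 = 541/172
  24 + 172/541 = 13156/541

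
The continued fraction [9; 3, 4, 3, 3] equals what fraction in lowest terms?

Fold from the inside: start with 3/1.
  3 + 1/3 = 10/3
  4 + 3/10 = 43/10
  3 + 10/43 = 139/43
  9 + 43/139 = 1294/139

1294/139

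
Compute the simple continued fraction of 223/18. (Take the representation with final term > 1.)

[12; 2, 1, 1, 3]

223 = 12*18 + 7
18 = 2*7 + 4
7 = 1*4 + 3
4 = 1*3 + 1
3 = 3*1 + 0  (stop)
So 223/18 = [12; 2, 1, 1, 3].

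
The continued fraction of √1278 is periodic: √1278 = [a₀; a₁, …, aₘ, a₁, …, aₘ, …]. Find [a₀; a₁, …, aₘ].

a₀ = ⌊√1278⌋ = 35.
With m₀=0, d₀=1 and mₖ₊₁ = dₖaₖ − mₖ, dₖ₊₁ = (n − mₖ₊₁²)/dₖ, aₖ₊₁ = ⌊(a₀+mₖ₊₁)/dₖ₊₁⌋:
  k=1: m=35, d=53, a=1
  k=2: m=18, d=18, a=2
  k=3: m=18, d=53, a=1
  k=4: m=35, d=1, a=70
d=1 and a=2a₀=70 at k=4, so the next step gives (m, d) = (35, 53) again — its k=1 value — and the period has length 4.

[35; 1, 2, 1, 70]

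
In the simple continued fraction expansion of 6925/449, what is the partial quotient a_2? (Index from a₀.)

2

6925 = 15·449 + 190   →  a_0 = 15
449 = 2·190 + 69   →  a_1 = 2
190 = 2·69 + 52   →  a_2 = 2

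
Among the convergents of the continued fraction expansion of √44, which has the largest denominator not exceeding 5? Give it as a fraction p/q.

20/3

√44 = [6; 1, 1, 1, 2, 1, 1, 1, 12, …] (period length 8).
Convergents:
  p_0/q_0 = 6/1
  p_1/q_1 = 7/1
  p_2/q_2 = 13/2
  p_3/q_3 = 20/3
  p_4/q_4 = 53/8
q_3 = 3 ≤ 5 < 8 = q_4, so the answer is 20/3.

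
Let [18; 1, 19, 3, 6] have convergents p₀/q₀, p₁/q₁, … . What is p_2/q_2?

379/20

Using pₖ = aₖpₖ₋₁ + pₖ₋₂, qₖ = aₖqₖ₋₁ + qₖ₋₂ (with p₋₁=1, p₋₂=0, q₋₁=0, q₋₂=1):
  k=0: a=18, p=18, q=1
  k=1: a=1, p=19, q=1
  k=2: a=19, p=379, q=20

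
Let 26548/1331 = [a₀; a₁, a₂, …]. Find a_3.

2

26548 = 19·1331 + 1259   →  a_0 = 19
1331 = 1·1259 + 72   →  a_1 = 1
1259 = 17·72 + 35   →  a_2 = 17
72 = 2·35 + 2   →  a_3 = 2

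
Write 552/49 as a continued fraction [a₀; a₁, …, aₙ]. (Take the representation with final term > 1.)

[11; 3, 1, 3, 3]

552 = 11*49 + 13
49 = 3*13 + 10
13 = 1*10 + 3
10 = 3*3 + 1
3 = 3*1 + 0  (stop)
So 552/49 = [11; 3, 1, 3, 3].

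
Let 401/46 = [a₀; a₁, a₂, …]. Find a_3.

1

401 = 8·46 + 33   →  a_0 = 8
46 = 1·33 + 13   →  a_1 = 1
33 = 2·13 + 7   →  a_2 = 2
13 = 1·7 + 6   →  a_3 = 1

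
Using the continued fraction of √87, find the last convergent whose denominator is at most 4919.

√87 = [9; 3, 18, …] (period length 2).
Convergents:
  p_0/q_0 = 9/1
  p_1/q_1 = 28/3
  p_2/q_2 = 513/55
  p_3/q_3 = 1567/168
  p_4/q_4 = 28719/3079
  p_5/q_5 = 87724/9405
q_4 = 3079 ≤ 4919 < 9405 = q_5, so the answer is 28719/3079.

28719/3079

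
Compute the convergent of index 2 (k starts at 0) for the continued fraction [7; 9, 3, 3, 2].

199/28

Using pₖ = aₖpₖ₋₁ + pₖ₋₂, qₖ = aₖqₖ₋₁ + qₖ₋₂ (with p₋₁=1, p₋₂=0, q₋₁=0, q₋₂=1):
  k=0: a=7, p=7, q=1
  k=1: a=9, p=64, q=9
  k=2: a=3, p=199, q=28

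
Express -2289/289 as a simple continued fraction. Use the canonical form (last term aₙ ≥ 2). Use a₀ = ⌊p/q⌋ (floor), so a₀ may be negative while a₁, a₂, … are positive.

-2289 = -8·289 + 23
289 = 12·23 + 13
23 = 1·13 + 10
13 = 1·10 + 3
10 = 3·3 + 1
3 = 3·1 + 0  (stop)
So -2289/289 = [-8; 12, 1, 1, 3, 3].

[-8; 12, 1, 1, 3, 3]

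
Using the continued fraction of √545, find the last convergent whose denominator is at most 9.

√545 = [23; 2, 1, 8, 1, 2, 46, …] (period length 6).
Convergents:
  p_0/q_0 = 23/1
  p_1/q_1 = 47/2
  p_2/q_2 = 70/3
  p_3/q_3 = 607/26
q_2 = 3 ≤ 9 < 26 = q_3, so the answer is 70/3.

70/3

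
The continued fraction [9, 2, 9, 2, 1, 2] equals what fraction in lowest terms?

Fold from the inside: start with 2/1.
  1 + 1/2 = 3/2
  2 + 2/3 = 8/3
  9 + 3/8 = 75/8
  2 + 8/75 = 158/75
  9 + 75/158 = 1497/158

1497/158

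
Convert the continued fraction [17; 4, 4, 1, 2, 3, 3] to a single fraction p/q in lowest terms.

11256/653

Using pₖ = aₖpₖ₋₁ + pₖ₋₂ and qₖ = aₖqₖ₋₁ + qₖ₋₂:
  k=0: a=17, p=17, q=1
  k=1: a=4, p=69, q=4
  k=2: a=4, p=293, q=17
  k=3: a=1, p=362, q=21
  k=4: a=2, p=1017, q=59
  k=5: a=3, p=3413, q=198
  k=6: a=3, p=11256, q=653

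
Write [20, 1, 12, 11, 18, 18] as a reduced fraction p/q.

984121/47034

Using pₖ = aₖpₖ₋₁ + pₖ₋₂ and qₖ = aₖqₖ₋₁ + qₖ₋₂:
  k=0: a=20, p=20, q=1
  k=1: a=1, p=21, q=1
  k=2: a=12, p=272, q=13
  k=3: a=11, p=3013, q=144
  k=4: a=18, p=54506, q=2605
  k=5: a=18, p=984121, q=47034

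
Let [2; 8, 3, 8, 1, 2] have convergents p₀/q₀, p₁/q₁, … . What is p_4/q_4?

Using pₖ = aₖpₖ₋₁ + pₖ₋₂, qₖ = aₖqₖ₋₁ + qₖ₋₂ (with p₋₁=1, p₋₂=0, q₋₁=0, q₋₂=1):
  k=0: a=2, p=2, q=1
  k=1: a=8, p=17, q=8
  k=2: a=3, p=53, q=25
  k=3: a=8, p=441, q=208
  k=4: a=1, p=494, q=233

494/233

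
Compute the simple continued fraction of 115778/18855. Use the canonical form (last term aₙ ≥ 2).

115778 = 6·18855 + 2648
18855 = 7·2648 + 319
2648 = 8·319 + 96
319 = 3·96 + 31
96 = 3·31 + 3
31 = 10·3 + 1
3 = 3·1 + 0  (stop)
So 115778/18855 = [6; 7, 8, 3, 3, 10, 3].

[6; 7, 8, 3, 3, 10, 3]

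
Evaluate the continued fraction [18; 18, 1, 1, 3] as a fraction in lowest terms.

Fold from the inside: start with 3/1.
  1 + 1/3 = 4/3
  1 + 3/4 = 7/4
  18 + 4/7 = 130/7
  18 + 7/130 = 2347/130

2347/130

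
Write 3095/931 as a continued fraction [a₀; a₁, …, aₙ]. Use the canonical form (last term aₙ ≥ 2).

[3; 3, 12, 12, 2]

3095 = 3×931 + 302
931 = 3×302 + 25
302 = 12×25 + 2
25 = 12×2 + 1
2 = 2×1 + 0  (stop)
So 3095/931 = [3; 3, 12, 12, 2].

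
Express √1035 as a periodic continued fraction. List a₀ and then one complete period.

[32; 5, 1, 5, 64]

a₀ = ⌊√1035⌋ = 32.
With m₀=0, d₀=1 and mₖ₊₁ = dₖaₖ − mₖ, dₖ₊₁ = (n − mₖ₊₁²)/dₖ, aₖ₊₁ = ⌊(a₀+mₖ₊₁)/dₖ₊₁⌋:
  k=1: m=32, d=11, a=5
  k=2: m=23, d=46, a=1
  k=3: m=23, d=11, a=5
  k=4: m=32, d=1, a=64
d=1 and a=2a₀=64 at k=4, so the next step gives (m, d) = (32, 11) again — its k=1 value — and the period has length 4.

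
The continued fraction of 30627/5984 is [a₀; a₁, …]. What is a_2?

30627 = 5·5984 + 707   →  a_0 = 5
5984 = 8·707 + 328   →  a_1 = 8
707 = 2·328 + 51   →  a_2 = 2

2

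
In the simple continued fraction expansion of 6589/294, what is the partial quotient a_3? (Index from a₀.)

3

6589 = 22·294 + 121   →  a_0 = 22
294 = 2·121 + 52   →  a_1 = 2
121 = 2·52 + 17   →  a_2 = 2
52 = 3·17 + 1   →  a_3 = 3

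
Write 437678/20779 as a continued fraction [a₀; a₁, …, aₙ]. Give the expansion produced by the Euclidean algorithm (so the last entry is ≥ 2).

[21; 15, 1, 3, 17, 9, 2]

437678 = 21*20779 + 1319
20779 = 15*1319 + 994
1319 = 1*994 + 325
994 = 3*325 + 19
325 = 17*19 + 2
19 = 9*2 + 1
2 = 2*1 + 0  (stop)
So 437678/20779 = [21; 15, 1, 3, 17, 9, 2].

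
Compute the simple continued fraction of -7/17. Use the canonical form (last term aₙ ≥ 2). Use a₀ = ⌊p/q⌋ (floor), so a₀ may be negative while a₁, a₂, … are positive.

[-1; 1, 1, 2, 3]

-7 = -1·17 + 10
17 = 1·10 + 7
10 = 1·7 + 3
7 = 2·3 + 1
3 = 3·1 + 0  (stop)
So -7/17 = [-1; 1, 1, 2, 3].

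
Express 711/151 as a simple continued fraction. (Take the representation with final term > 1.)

711 = 4·151 + 107
151 = 1·107 + 44
107 = 2·44 + 19
44 = 2·19 + 6
19 = 3·6 + 1
6 = 6·1 + 0  (stop)
So 711/151 = [4; 1, 2, 2, 3, 6].

[4; 1, 2, 2, 3, 6]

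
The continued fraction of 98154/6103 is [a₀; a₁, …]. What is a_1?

12

98154 = 16·6103 + 506   →  a_0 = 16
6103 = 12·506 + 31   →  a_1 = 12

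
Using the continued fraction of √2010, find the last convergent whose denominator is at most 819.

√2010 = [44; 1, 4, 1, 88, …] (period length 4).
Convergents:
  p_0/q_0 = 44/1
  p_1/q_1 = 45/1
  p_2/q_2 = 224/5
  p_3/q_3 = 269/6
  p_4/q_4 = 23896/533
  p_5/q_5 = 24165/539
  p_6/q_6 = 120556/2689
q_5 = 539 ≤ 819 < 2689 = q_6, so the answer is 24165/539.

24165/539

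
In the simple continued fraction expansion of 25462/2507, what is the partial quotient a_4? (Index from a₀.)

1

25462 = 10·2507 + 392   →  a_0 = 10
2507 = 6·392 + 155   →  a_1 = 6
392 = 2·155 + 82   →  a_2 = 2
155 = 1·82 + 73   →  a_3 = 1
82 = 1·73 + 9   →  a_4 = 1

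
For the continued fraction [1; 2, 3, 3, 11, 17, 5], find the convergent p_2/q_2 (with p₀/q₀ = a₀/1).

10/7

Using pₖ = aₖpₖ₋₁ + pₖ₋₂, qₖ = aₖqₖ₋₁ + qₖ₋₂ (with p₋₁=1, p₋₂=0, q₋₁=0, q₋₂=1):
  k=0: a=1, p=1, q=1
  k=1: a=2, p=3, q=2
  k=2: a=3, p=10, q=7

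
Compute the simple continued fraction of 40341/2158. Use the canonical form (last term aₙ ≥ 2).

40341 = 18·2158 + 1497
2158 = 1·1497 + 661
1497 = 2·661 + 175
661 = 3·175 + 136
175 = 1·136 + 39
136 = 3·39 + 19
39 = 2·19 + 1
19 = 19·1 + 0  (stop)
So 40341/2158 = [18; 1, 2, 3, 1, 3, 2, 19].

[18; 1, 2, 3, 1, 3, 2, 19]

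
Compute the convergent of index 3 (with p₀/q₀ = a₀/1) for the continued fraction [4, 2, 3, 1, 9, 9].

40/9

Using pₖ = aₖpₖ₋₁ + pₖ₋₂, qₖ = aₖqₖ₋₁ + qₖ₋₂ (with p₋₁=1, p₋₂=0, q₋₁=0, q₋₂=1):
  k=0: a=4, p=4, q=1
  k=1: a=2, p=9, q=2
  k=2: a=3, p=31, q=7
  k=3: a=1, p=40, q=9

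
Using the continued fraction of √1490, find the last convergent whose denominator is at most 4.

√1490 = [38; 1, 1, 1, 1, 76, …] (period length 5).
Convergents:
  p_0/q_0 = 38/1
  p_1/q_1 = 39/1
  p_2/q_2 = 77/2
  p_3/q_3 = 116/3
  p_4/q_4 = 193/5
q_3 = 3 ≤ 4 < 5 = q_4, so the answer is 116/3.

116/3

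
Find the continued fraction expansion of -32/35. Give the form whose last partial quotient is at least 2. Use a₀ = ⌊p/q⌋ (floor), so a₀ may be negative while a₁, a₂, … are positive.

-32 = -1·35 + 3
35 = 11·3 + 2
3 = 1·2 + 1
2 = 2·1 + 0  (stop)
So -32/35 = [-1; 11, 1, 2].

[-1; 11, 1, 2]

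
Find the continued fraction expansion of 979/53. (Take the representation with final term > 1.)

[18; 2, 8, 3]

979 = 18×53 + 25
53 = 2×25 + 3
25 = 8×3 + 1
3 = 3×1 + 0  (stop)
So 979/53 = [18; 2, 8, 3].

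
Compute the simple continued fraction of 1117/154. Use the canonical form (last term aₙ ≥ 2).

1117 = 7*154 + 39
154 = 3*39 + 37
39 = 1*37 + 2
37 = 18*2 + 1
2 = 2*1 + 0  (stop)
So 1117/154 = [7; 3, 1, 18, 2].

[7; 3, 1, 18, 2]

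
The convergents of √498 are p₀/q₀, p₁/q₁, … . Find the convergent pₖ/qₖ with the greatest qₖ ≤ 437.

√498 = [22; 3, 6, 22, 6, 3, 44, …] (period length 6).
Convergents:
  p_0/q_0 = 22/1
  p_1/q_1 = 67/3
  p_2/q_2 = 424/19
  p_3/q_3 = 9395/421
  p_4/q_4 = 56794/2545
q_3 = 421 ≤ 437 < 2545 = q_4, so the answer is 9395/421.

9395/421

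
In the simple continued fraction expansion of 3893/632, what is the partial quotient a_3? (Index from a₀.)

1

3893 = 6·632 + 101   →  a_0 = 6
632 = 6·101 + 26   →  a_1 = 6
101 = 3·26 + 23   →  a_2 = 3
26 = 1·23 + 3   →  a_3 = 1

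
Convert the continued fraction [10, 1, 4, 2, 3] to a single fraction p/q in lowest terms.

Fold from the inside: start with 3/1.
  2 + 1/3 = 7/3
  4 + 3/7 = 31/7
  1 + 7/31 = 38/31
  10 + 31/38 = 411/38

411/38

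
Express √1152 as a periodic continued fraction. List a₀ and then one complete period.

[33; 1, 15, 1, 66]

a₀ = ⌊√1152⌋ = 33.
With m₀=0, d₀=1 and mₖ₊₁ = dₖaₖ − mₖ, dₖ₊₁ = (n − mₖ₊₁²)/dₖ, aₖ₊₁ = ⌊(a₀+mₖ₊₁)/dₖ₊₁⌋:
  k=1: m=33, d=63, a=1
  k=2: m=30, d=4, a=15
  k=3: m=30, d=63, a=1
  k=4: m=33, d=1, a=66
d=1 and a=2a₀=66 at k=4, so the next step gives (m, d) = (33, 63) again — its k=1 value — and the period has length 4.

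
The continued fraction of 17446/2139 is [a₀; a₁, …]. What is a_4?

9

17446 = 8·2139 + 334   →  a_0 = 8
2139 = 6·334 + 135   →  a_1 = 6
334 = 2·135 + 64   →  a_2 = 2
135 = 2·64 + 7   →  a_3 = 2
64 = 9·7 + 1   →  a_4 = 9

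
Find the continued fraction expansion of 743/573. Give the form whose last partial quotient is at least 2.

743 = 1·573 + 170
573 = 3·170 + 63
170 = 2·63 + 44
63 = 1·44 + 19
44 = 2·19 + 6
19 = 3·6 + 1
6 = 6·1 + 0  (stop)
So 743/573 = [1; 3, 2, 1, 2, 3, 6].

[1; 3, 2, 1, 2, 3, 6]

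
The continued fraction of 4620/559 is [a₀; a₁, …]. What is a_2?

1

4620 = 8·559 + 148   →  a_0 = 8
559 = 3·148 + 115   →  a_1 = 3
148 = 1·115 + 33   →  a_2 = 1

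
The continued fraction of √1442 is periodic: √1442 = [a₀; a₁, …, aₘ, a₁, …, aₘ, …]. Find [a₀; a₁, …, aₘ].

a₀ = ⌊√1442⌋ = 37.

[37; 1, 36, 1, 74]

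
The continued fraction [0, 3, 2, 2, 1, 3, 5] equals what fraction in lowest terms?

137/469

Using pₖ = aₖpₖ₋₁ + pₖ₋₂ and qₖ = aₖqₖ₋₁ + qₖ₋₂:
  k=0: a=0, p=0, q=1
  k=1: a=3, p=1, q=3
  k=2: a=2, p=2, q=7
  k=3: a=2, p=5, q=17
  k=4: a=1, p=7, q=24
  k=5: a=3, p=26, q=89
  k=6: a=5, p=137, q=469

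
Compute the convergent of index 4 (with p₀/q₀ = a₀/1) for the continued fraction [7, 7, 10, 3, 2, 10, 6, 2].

3649/511

Using pₖ = aₖpₖ₋₁ + pₖ₋₂, qₖ = aₖqₖ₋₁ + qₖ₋₂ (with p₋₁=1, p₋₂=0, q₋₁=0, q₋₂=1):
  k=0: a=7, p=7, q=1
  k=1: a=7, p=50, q=7
  k=2: a=10, p=507, q=71
  k=3: a=3, p=1571, q=220
  k=4: a=2, p=3649, q=511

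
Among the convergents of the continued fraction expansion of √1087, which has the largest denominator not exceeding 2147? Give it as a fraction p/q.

√1087 = [32; 1, 31, 1, 64, …] (period length 4).
Convergents:
  p_0/q_0 = 32/1
  p_1/q_1 = 33/1
  p_2/q_2 = 1055/32
  p_3/q_3 = 1088/33
  p_4/q_4 = 70687/2144
  p_5/q_5 = 71775/2177
q_4 = 2144 ≤ 2147 < 2177 = q_5, so the answer is 70687/2144.

70687/2144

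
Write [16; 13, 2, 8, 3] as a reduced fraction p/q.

Using pₖ = aₖpₖ₋₁ + pₖ₋₂ and qₖ = aₖqₖ₋₁ + qₖ₋₂:
  k=0: a=16, p=16, q=1
  k=1: a=13, p=209, q=13
  k=2: a=2, p=434, q=27
  k=3: a=8, p=3681, q=229
  k=4: a=3, p=11477, q=714

11477/714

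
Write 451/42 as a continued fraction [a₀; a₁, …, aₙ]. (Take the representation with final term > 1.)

451 = 10·42 + 31
42 = 1·31 + 11
31 = 2·11 + 9
11 = 1·9 + 2
9 = 4·2 + 1
2 = 2·1 + 0  (stop)
So 451/42 = [10; 1, 2, 1, 4, 2].

[10; 1, 2, 1, 4, 2]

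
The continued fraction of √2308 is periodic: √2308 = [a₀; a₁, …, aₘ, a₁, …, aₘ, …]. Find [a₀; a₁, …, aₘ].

[48; 24, 96]

a₀ = ⌊√2308⌋ = 48.
With m₀=0, d₀=1 and mₖ₊₁ = dₖaₖ − mₖ, dₖ₊₁ = (n − mₖ₊₁²)/dₖ, aₖ₊₁ = ⌊(a₀+mₖ₊₁)/dₖ₊₁⌋:
  k=1: m=48, d=4, a=24
  k=2: m=48, d=1, a=96
d=1 and a=2a₀=96 at k=2, so the next step gives (m, d) = (48, 4) again — its k=1 value — and the period has length 2.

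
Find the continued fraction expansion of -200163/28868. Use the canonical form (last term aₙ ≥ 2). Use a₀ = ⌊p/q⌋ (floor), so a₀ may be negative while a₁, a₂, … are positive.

[-7; 15, 11, 17, 3, 3]

-200163 = -7×28868 + 1913
28868 = 15×1913 + 173
1913 = 11×173 + 10
173 = 17×10 + 3
10 = 3×3 + 1
3 = 3×1 + 0  (stop)
So -200163/28868 = [-7; 15, 11, 17, 3, 3].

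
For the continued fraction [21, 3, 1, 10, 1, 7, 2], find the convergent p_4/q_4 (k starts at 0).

999/47

Using pₖ = aₖpₖ₋₁ + pₖ₋₂, qₖ = aₖqₖ₋₁ + qₖ₋₂ (with p₋₁=1, p₋₂=0, q₋₁=0, q₋₂=1):
  k=0: a=21, p=21, q=1
  k=1: a=3, p=64, q=3
  k=2: a=1, p=85, q=4
  k=3: a=10, p=914, q=43
  k=4: a=1, p=999, q=47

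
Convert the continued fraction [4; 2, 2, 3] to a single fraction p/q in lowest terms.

75/17

Using pₖ = aₖpₖ₋₁ + pₖ₋₂ and qₖ = aₖqₖ₋₁ + qₖ₋₂:
  k=0: a=4, p=4, q=1
  k=1: a=2, p=9, q=2
  k=2: a=2, p=22, q=5
  k=3: a=3, p=75, q=17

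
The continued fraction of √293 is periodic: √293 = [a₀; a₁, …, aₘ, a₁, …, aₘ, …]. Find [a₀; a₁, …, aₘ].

[17; 8, 1, 1, 8, 34]

a₀ = ⌊√293⌋ = 17.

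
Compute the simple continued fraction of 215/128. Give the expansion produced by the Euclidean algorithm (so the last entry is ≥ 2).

[1; 1, 2, 8, 5]

215 = 1·128 + 87
128 = 1·87 + 41
87 = 2·41 + 5
41 = 8·5 + 1
5 = 5·1 + 0  (stop)
So 215/128 = [1; 1, 2, 8, 5].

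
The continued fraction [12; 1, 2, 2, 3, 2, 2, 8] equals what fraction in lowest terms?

14323/1127

Using pₖ = aₖpₖ₋₁ + pₖ₋₂ and qₖ = aₖqₖ₋₁ + qₖ₋₂:
  k=0: a=12, p=12, q=1
  k=1: a=1, p=13, q=1
  k=2: a=2, p=38, q=3
  k=3: a=2, p=89, q=7
  k=4: a=3, p=305, q=24
  k=5: a=2, p=699, q=55
  k=6: a=2, p=1703, q=134
  k=7: a=8, p=14323, q=1127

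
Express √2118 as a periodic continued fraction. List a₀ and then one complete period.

a₀ = ⌊√2118⌋ = 46.
With m₀=0, d₀=1 and mₖ₊₁ = dₖaₖ − mₖ, dₖ₊₁ = (n − mₖ₊₁²)/dₖ, aₖ₊₁ = ⌊(a₀+mₖ₊₁)/dₖ₊₁⌋:
  k=1: m=46, d=2, a=46
  k=2: m=46, d=1, a=92
d=1 and a=2a₀=92 at k=2, so the next step gives (m, d) = (46, 2) again — its k=1 value — and the period has length 2.

[46; 46, 92]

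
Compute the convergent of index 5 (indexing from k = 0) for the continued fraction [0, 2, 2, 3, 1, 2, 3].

Using pₖ = aₖpₖ₋₁ + pₖ₋₂, qₖ = aₖqₖ₋₁ + qₖ₋₂ (with p₋₁=1, p₋₂=0, q₋₁=0, q₋₂=1):
  k=0: a=0, p=0, q=1
  k=1: a=2, p=1, q=2
  k=2: a=2, p=2, q=5
  k=3: a=3, p=7, q=17
  k=4: a=1, p=9, q=22
  k=5: a=2, p=25, q=61

25/61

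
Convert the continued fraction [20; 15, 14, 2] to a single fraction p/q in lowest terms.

8769/437

Fold from the inside: start with 2/1.
  14 + 1/2 = 29/2
  15 + 2/29 = 437/29
  20 + 29/437 = 8769/437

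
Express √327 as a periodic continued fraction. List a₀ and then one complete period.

a₀ = ⌊√327⌋ = 18.
With m₀=0, d₀=1 and mₖ₊₁ = dₖaₖ − mₖ, dₖ₊₁ = (n − mₖ₊₁²)/dₖ, aₖ₊₁ = ⌊(a₀+mₖ₊₁)/dₖ₊₁⌋:
  k=1: m=18, d=3, a=12
  k=2: m=18, d=1, a=36
d=1 and a=2a₀=36 at k=2, so the next step gives (m, d) = (18, 3) again — its k=1 value — and the period has length 2.

[18; 12, 36]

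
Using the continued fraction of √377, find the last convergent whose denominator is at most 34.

233/12

√377 = [19; 2, 2, 2, 38, …] (period length 4).
Convergents:
  p_0/q_0 = 19/1
  p_1/q_1 = 39/2
  p_2/q_2 = 97/5
  p_3/q_3 = 233/12
  p_4/q_4 = 8951/461
q_3 = 12 ≤ 34 < 461 = q_4, so the answer is 233/12.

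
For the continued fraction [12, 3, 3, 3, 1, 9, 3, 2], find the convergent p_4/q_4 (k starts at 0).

Using pₖ = aₖpₖ₋₁ + pₖ₋₂, qₖ = aₖqₖ₋₁ + qₖ₋₂ (with p₋₁=1, p₋₂=0, q₋₁=0, q₋₂=1):
  k=0: a=12, p=12, q=1
  k=1: a=3, p=37, q=3
  k=2: a=3, p=123, q=10
  k=3: a=3, p=406, q=33
  k=4: a=1, p=529, q=43

529/43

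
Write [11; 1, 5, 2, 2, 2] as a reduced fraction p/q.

Using pₖ = aₖpₖ₋₁ + pₖ₋₂ and qₖ = aₖqₖ₋₁ + qₖ₋₂:
  k=0: a=11, p=11, q=1
  k=1: a=1, p=12, q=1
  k=2: a=5, p=71, q=6
  k=3: a=2, p=154, q=13
  k=4: a=2, p=379, q=32
  k=5: a=2, p=912, q=77

912/77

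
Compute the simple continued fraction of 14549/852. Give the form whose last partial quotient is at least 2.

[17; 13, 9, 3, 2]

14549 = 17×852 + 65
852 = 13×65 + 7
65 = 9×7 + 2
7 = 3×2 + 1
2 = 2×1 + 0  (stop)
So 14549/852 = [17; 13, 9, 3, 2].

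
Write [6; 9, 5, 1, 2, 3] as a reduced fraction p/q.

3195/523

Fold from the inside: start with 3/1.
  2 + 1/3 = 7/3
  1 + 3/7 = 10/7
  5 + 7/10 = 57/10
  9 + 10/57 = 523/57
  6 + 57/523 = 3195/523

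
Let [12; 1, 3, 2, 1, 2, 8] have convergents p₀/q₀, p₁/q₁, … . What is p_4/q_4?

166/13

Using pₖ = aₖpₖ₋₁ + pₖ₋₂, qₖ = aₖqₖ₋₁ + qₖ₋₂ (with p₋₁=1, p₋₂=0, q₋₁=0, q₋₂=1):
  k=0: a=12, p=12, q=1
  k=1: a=1, p=13, q=1
  k=2: a=3, p=51, q=4
  k=3: a=2, p=115, q=9
  k=4: a=1, p=166, q=13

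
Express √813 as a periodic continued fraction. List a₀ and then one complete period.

a₀ = ⌊√813⌋ = 28.
With m₀=0, d₀=1 and mₖ₊₁ = dₖaₖ − mₖ, dₖ₊₁ = (n − mₖ₊₁²)/dₖ, aₖ₊₁ = ⌊(a₀+mₖ₊₁)/dₖ₊₁⌋:
  k=1: m=28, d=29, a=1
  k=2: m=1, d=28, a=1
  k=3: m=27, d=3, a=18
  k=4: m=27, d=28, a=1
  k=5: m=1, d=29, a=1
  k=6: m=28, d=1, a=56
d=1 and a=2a₀=56 at k=6, so the next step gives (m, d) = (28, 29) again — its k=1 value — and the period has length 6.

[28; 1, 1, 18, 1, 1, 56]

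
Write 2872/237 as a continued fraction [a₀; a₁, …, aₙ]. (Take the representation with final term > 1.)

2872 = 12*237 + 28
237 = 8*28 + 13
28 = 2*13 + 2
13 = 6*2 + 1
2 = 2*1 + 0  (stop)
So 2872/237 = [12; 8, 2, 6, 2].

[12; 8, 2, 6, 2]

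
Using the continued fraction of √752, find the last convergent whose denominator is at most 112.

1947/71

√752 = [27; 2, 2, 1, 2, 1, 2, 2, 54, …] (period length 8).
Convergents:
  p_0/q_0 = 27/1
  p_1/q_1 = 55/2
  p_2/q_2 = 137/5
  p_3/q_3 = 192/7
  p_4/q_4 = 521/19
  p_5/q_5 = 713/26
  p_6/q_6 = 1947/71
  p_7/q_7 = 4607/168
q_6 = 71 ≤ 112 < 168 = q_7, so the answer is 1947/71.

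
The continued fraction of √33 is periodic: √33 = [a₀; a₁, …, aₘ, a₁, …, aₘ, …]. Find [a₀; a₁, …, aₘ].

a₀ = ⌊√33⌋ = 5.
With m₀=0, d₀=1 and mₖ₊₁ = dₖaₖ − mₖ, dₖ₊₁ = (n − mₖ₊₁²)/dₖ, aₖ₊₁ = ⌊(a₀+mₖ₊₁)/dₖ₊₁⌋:
  k=1: m=5, d=8, a=1
  k=2: m=3, d=3, a=2
  k=3: m=3, d=8, a=1
  k=4: m=5, d=1, a=10
d=1 and a=2a₀=10 at k=4, so the next step gives (m, d) = (5, 8) again — its k=1 value — and the period has length 4.

[5; 1, 2, 1, 10]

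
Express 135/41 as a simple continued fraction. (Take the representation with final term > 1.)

135 = 3·41 + 12
41 = 3·12 + 5
12 = 2·5 + 2
5 = 2·2 + 1
2 = 2·1 + 0  (stop)
So 135/41 = [3; 3, 2, 2, 2].

[3; 3, 2, 2, 2]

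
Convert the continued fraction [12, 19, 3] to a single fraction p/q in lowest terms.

699/58

Using pₖ = aₖpₖ₋₁ + pₖ₋₂ and qₖ = aₖqₖ₋₁ + qₖ₋₂:
  k=0: a=12, p=12, q=1
  k=1: a=19, p=229, q=19
  k=2: a=3, p=699, q=58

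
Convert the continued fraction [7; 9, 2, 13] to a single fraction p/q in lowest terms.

Fold from the inside: start with 13/1.
  2 + 1/13 = 27/13
  9 + 13/27 = 256/27
  7 + 27/256 = 1819/256

1819/256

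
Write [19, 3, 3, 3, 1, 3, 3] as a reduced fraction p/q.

10211/529

Fold from the inside: start with 3/1.
  3 + 1/3 = 10/3
  1 + 3/10 = 13/10
  3 + 10/13 = 49/13
  3 + 13/49 = 160/49
  3 + 49/160 = 529/160
  19 + 160/529 = 10211/529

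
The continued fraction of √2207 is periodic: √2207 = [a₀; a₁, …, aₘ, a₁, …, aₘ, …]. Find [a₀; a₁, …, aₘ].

[46; 1, 45, 1, 92]

a₀ = ⌊√2207⌋ = 46.
With m₀=0, d₀=1 and mₖ₊₁ = dₖaₖ − mₖ, dₖ₊₁ = (n − mₖ₊₁²)/dₖ, aₖ₊₁ = ⌊(a₀+mₖ₊₁)/dₖ₊₁⌋:
  k=1: m=46, d=91, a=1
  k=2: m=45, d=2, a=45
  k=3: m=45, d=91, a=1
  k=4: m=46, d=1, a=92
d=1 and a=2a₀=92 at k=4, so the next step gives (m, d) = (46, 91) again — its k=1 value — and the period has length 4.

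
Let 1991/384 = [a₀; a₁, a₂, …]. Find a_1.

5

1991 = 5·384 + 71   →  a_0 = 5
384 = 5·71 + 29   →  a_1 = 5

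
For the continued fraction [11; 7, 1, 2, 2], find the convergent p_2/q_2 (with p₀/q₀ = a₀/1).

Using pₖ = aₖpₖ₋₁ + pₖ₋₂, qₖ = aₖqₖ₋₁ + qₖ₋₂ (with p₋₁=1, p₋₂=0, q₋₁=0, q₋₂=1):
  k=0: a=11, p=11, q=1
  k=1: a=7, p=78, q=7
  k=2: a=1, p=89, q=8

89/8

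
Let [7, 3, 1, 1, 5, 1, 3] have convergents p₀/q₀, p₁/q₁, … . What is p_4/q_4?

284/39

Using pₖ = aₖpₖ₋₁ + pₖ₋₂, qₖ = aₖqₖ₋₁ + qₖ₋₂ (with p₋₁=1, p₋₂=0, q₋₁=0, q₋₂=1):
  k=0: a=7, p=7, q=1
  k=1: a=3, p=22, q=3
  k=2: a=1, p=29, q=4
  k=3: a=1, p=51, q=7
  k=4: a=5, p=284, q=39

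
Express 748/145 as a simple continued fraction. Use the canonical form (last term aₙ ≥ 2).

[5; 6, 3, 3, 2]

748 = 5·145 + 23
145 = 6·23 + 7
23 = 3·7 + 2
7 = 3·2 + 1
2 = 2·1 + 0  (stop)
So 748/145 = [5; 6, 3, 3, 2].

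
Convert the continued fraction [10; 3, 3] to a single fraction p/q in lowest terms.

Using pₖ = aₖpₖ₋₁ + pₖ₋₂ and qₖ = aₖqₖ₋₁ + qₖ₋₂:
  k=0: a=10, p=10, q=1
  k=1: a=3, p=31, q=3
  k=2: a=3, p=103, q=10

103/10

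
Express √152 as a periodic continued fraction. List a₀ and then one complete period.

[12; 3, 24]

a₀ = ⌊√152⌋ = 12.
With m₀=0, d₀=1 and mₖ₊₁ = dₖaₖ − mₖ, dₖ₊₁ = (n − mₖ₊₁²)/dₖ, aₖ₊₁ = ⌊(a₀+mₖ₊₁)/dₖ₊₁⌋:
  k=1: m=12, d=8, a=3
  k=2: m=12, d=1, a=24
d=1 and a=2a₀=24 at k=2, so the next step gives (m, d) = (12, 8) again — its k=1 value — and the period has length 2.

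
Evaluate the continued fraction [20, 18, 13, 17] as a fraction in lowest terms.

Using pₖ = aₖpₖ₋₁ + pₖ₋₂ and qₖ = aₖqₖ₋₁ + qₖ₋₂:
  k=0: a=20, p=20, q=1
  k=1: a=18, p=361, q=18
  k=2: a=13, p=4713, q=235
  k=3: a=17, p=80482, q=4013

80482/4013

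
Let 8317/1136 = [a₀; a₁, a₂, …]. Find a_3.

8317 = 7·1136 + 365   →  a_0 = 7
1136 = 3·365 + 41   →  a_1 = 3
365 = 8·41 + 37   →  a_2 = 8
41 = 1·37 + 4   →  a_3 = 1

1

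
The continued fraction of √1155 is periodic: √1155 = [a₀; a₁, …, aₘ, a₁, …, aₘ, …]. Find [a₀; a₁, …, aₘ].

a₀ = ⌊√1155⌋ = 33.
With m₀=0, d₀=1 and mₖ₊₁ = dₖaₖ − mₖ, dₖ₊₁ = (n − mₖ₊₁²)/dₖ, aₖ₊₁ = ⌊(a₀+mₖ₊₁)/dₖ₊₁⌋:
  k=1: m=33, d=66, a=1
  k=2: m=33, d=1, a=66
d=1 and a=2a₀=66 at k=2, so the next step gives (m, d) = (33, 66) again — its k=1 value — and the period has length 2.

[33; 1, 66]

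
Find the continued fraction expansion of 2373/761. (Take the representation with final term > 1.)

2373 = 3·761 + 90
761 = 8·90 + 41
90 = 2·41 + 8
41 = 5·8 + 1
8 = 8·1 + 0  (stop)
So 2373/761 = [3; 8, 2, 5, 8].

[3; 8, 2, 5, 8]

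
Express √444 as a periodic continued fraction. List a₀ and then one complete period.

a₀ = ⌊√444⌋ = 21.
With m₀=0, d₀=1 and mₖ₊₁ = dₖaₖ − mₖ, dₖ₊₁ = (n − mₖ₊₁²)/dₖ, aₖ₊₁ = ⌊(a₀+mₖ₊₁)/dₖ₊₁⌋:
  k=1: m=21, d=3, a=14
  k=2: m=21, d=1, a=42
d=1 and a=2a₀=42 at k=2, so the next step gives (m, d) = (21, 3) again — its k=1 value — and the period has length 2.

[21; 14, 42]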